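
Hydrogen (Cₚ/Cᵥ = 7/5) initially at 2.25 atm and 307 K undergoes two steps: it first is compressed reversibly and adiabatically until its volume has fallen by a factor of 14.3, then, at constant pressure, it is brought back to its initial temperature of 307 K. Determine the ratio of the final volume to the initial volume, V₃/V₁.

Adiabatic step: V₂/V₁ = 0.06993; T₂ = T₁·14.3^(2/5) = 889.8 K.
Isobaric step: V₃/V₂ = T₃/T₂ = 307/889.8.
V₃/V₁ = (V₂/V₁)(V₃/V₂) = 0.06993 × (307/889.8) = 0.02413.

V₃/V₁ ≈ 0.0241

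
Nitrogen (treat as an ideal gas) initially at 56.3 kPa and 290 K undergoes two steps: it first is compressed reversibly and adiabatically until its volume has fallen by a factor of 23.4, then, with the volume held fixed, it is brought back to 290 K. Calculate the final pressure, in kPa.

P₃ ≈ 1320 kPa

For a diatomic ideal gas γ = 7/5.
Adiabatic step (PV^γ = const): P₂ = 56.3×23.4^(7/5) = 4650 kPa; T₂ = 290×23.4^(2/5) = 1023 K.
Isochoric: P₃ = P₂(T₃/T₂) = 4650 × (290/1023) = 1317 kPa.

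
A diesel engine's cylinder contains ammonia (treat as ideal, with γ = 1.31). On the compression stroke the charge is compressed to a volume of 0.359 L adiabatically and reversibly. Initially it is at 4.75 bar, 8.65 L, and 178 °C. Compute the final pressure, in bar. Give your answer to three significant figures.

P₂ ≈ 307 bar

Since PV^γ is constant along a reversible adiabat, P₂ = P₁ (V₁/V₂)^γ.
P₂ = 4.75 × (8.65/0.359)^(1.31) = 306.9 bar.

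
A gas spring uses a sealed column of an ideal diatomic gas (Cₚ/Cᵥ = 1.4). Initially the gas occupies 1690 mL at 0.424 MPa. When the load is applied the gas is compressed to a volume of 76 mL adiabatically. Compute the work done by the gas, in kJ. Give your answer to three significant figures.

W ≈ -4.40 kJ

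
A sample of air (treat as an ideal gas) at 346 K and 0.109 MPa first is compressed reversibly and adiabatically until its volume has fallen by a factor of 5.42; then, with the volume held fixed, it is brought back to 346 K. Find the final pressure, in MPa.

P₃ ≈ 0.591 MPa

For a diatomic ideal gas γ = 7/5.
Adiabatic step (PV^γ = const): P₂ = 0.109×5.42^(7/5) = 1.162 MPa; T₂ = 346×5.42^(2/5) = 680.3 K.
Isochoric: P₃ = P₂(T₃/T₂) = 1.162 × (346/680.3) = 0.5908 MPa.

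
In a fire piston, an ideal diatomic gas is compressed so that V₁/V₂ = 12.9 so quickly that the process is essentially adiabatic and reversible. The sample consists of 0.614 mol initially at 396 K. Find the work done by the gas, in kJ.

W ≈ -9.00 kJ

For a reversible adiabat TV^(γ−1) is constant, so T₂ = T₁ (V₁/V₂)^(γ−1).
γ = 7/5 for a diatomic ideal gas, so γ−1 = 2/5.
T₂ = 396 × 12.9^(2/5) = 1101 K.
Q = 0, so ΔU = W_on_gas = nCᵥΔT with Cᵥ = R/(γ−1) = 20.79 J/(mol·K).
ΔU = 0.614 × 20.79 × (1101 − 396) = 9002 J.
Work done by the gas = −ΔU = -9002 J.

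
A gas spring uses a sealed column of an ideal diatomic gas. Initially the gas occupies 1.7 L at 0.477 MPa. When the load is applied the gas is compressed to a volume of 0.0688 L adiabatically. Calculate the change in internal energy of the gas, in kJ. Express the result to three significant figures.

γ = 7/5 for a diatomic ideal gas.
P₂ = P₁(V₁/V₂)^γ = 0.477×(1.7/0.0688)^(7/5) = 42.51 MPa.
For a reversible adiabat, W_by_gas = (P₁V₁ − P₂V₂)/(γ−1).
W_by = (477000×0.0017 − 4.251×10^7×6.88×10^-5) / (2/5) = -5285 J.
Q = 0 ⇒ ΔU = −W_by = 5285 J.

ΔU ≈ 5.29 kJ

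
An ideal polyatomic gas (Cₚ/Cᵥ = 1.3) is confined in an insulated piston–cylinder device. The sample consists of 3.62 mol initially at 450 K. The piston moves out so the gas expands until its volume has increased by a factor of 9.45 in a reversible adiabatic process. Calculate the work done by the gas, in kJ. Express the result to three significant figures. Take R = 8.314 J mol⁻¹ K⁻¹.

W ≈ 22.1 kJ

For a reversible adiabat TV^(γ−1) is constant, so T₂ = T₁ (V₁/V₂)^(γ−1).
T₂ = 450 × (1/9.45)^(0.3) = 229.4 K.
Q = 0, so ΔU = W_on_gas = nCᵥΔT with Cᵥ = R/(γ−1) = 27.71 J/(mol·K).
ΔU = 3.62 × 27.71 × (229.4 − 450) = -22130 J.
Work done by the gas = −ΔU = 22130 J.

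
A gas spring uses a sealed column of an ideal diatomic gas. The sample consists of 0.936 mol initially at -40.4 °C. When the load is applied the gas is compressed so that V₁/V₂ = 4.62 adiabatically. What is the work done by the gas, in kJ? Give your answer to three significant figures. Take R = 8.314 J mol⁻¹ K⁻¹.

W ≈ -3.82 kJ

For a reversible adiabat TV^(γ−1) is constant, so T₂ = T₁ (V₁/V₂)^(γ−1).
γ = 7/5 for a diatomic ideal gas, so γ−1 = 2/5.
T₁ = -40.4 °C = 232.7 K.
T₂ = 232.7 × 4.62^(2/5) = 429.3 K.
Q = 0, so ΔU = W_on_gas = nCᵥΔT with Cᵥ = R/(γ−1) = 20.79 J/(mol·K).
ΔU = 0.936 × 20.79 × (429.3 − 232.7) = 3824 J.
Work done by the gas = −ΔU = -3824 J.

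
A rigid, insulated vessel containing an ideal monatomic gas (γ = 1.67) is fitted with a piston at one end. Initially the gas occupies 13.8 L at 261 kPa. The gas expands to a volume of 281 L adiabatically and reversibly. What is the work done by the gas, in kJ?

W ≈ 4.66 kJ

P₂ = P₁(V₁/V₂)^γ = 261×(13.8/281)^(1.67) = 1.702 kPa.
For a reversible adiabat, W_by_gas = (P₁V₁ − P₂V₂)/(γ−1).
W_by = (261000×0.0138 − 1702×0.281) / (0.67) = 4662 J.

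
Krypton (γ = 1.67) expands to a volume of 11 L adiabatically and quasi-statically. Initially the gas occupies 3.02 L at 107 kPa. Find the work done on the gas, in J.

W ≈ -279 J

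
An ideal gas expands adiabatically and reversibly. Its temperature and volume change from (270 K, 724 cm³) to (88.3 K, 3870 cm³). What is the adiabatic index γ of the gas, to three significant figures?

TV^(γ−1) = const ⇒ γ − 1 = ln(T₂/T₁) / ln(V₁/V₂).
γ = 1 + ln(88.3/270) / ln(724/3870) = 1.667.

γ ≈ 1.67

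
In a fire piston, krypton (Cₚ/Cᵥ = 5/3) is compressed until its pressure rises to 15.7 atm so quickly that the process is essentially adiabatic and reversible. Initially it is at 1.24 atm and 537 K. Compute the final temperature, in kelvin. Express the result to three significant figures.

Along an adiabat T P^((1−γ)/γ) is constant, so T₂ = T₁ (P₂/P₁)^((γ−1)/γ).
T₂ = 537 × (15.7/1.24)^(2/5) = 1482 K.

T₂ ≈ 1480 K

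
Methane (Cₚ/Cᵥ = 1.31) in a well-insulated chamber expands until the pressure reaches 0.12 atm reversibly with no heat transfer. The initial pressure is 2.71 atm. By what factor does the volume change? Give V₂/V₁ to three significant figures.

V₂/V₁ ≈ 10.8

From PV^γ = const, V₂/V₁ = (P₁/P₂)^(1/γ).
V₂/V₁ = (2.71/0.12)^(0.763) = 10.8.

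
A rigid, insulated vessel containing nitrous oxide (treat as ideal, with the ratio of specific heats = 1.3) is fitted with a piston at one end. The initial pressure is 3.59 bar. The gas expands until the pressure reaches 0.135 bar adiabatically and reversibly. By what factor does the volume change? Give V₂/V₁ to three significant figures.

From PV^γ = const, V₂/V₁ = (P₁/P₂)^(1/γ).
V₂/V₁ = (3.59/0.135)^(0.769) = 12.47.

V₂/V₁ ≈ 12.5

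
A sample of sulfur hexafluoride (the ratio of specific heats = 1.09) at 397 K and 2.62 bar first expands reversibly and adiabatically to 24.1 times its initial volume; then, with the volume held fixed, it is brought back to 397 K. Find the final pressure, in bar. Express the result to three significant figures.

Adiabatic step (PV^γ = const): P₂ = 2.62×(1/24.1)^(1.09) = 0.08164 bar; T₂ = 397×(1/24.1)^(0.09) = 298.1 K.
Isochoric: P₃ = P₂(T₃/T₂) = 0.08164 × (397/298.1) = 0.1087 bar.

P₃ ≈ 0.109 bar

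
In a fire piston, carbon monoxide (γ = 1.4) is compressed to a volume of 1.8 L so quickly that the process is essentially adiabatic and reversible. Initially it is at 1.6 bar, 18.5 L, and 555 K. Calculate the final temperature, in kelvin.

T₂ ≈ 1410 K

For a reversible adiabat TV^(γ−1) is constant, so T₂ = T₁ (V₁/V₂)^(γ−1).
T₂ = 555 × (18.5/1.8)^(0.4) = 1409 K.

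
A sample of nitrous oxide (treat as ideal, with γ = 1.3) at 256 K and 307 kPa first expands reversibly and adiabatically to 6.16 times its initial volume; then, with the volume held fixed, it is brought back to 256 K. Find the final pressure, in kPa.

P₃ ≈ 49.8 kPa

Adiabatic step (PV^γ = const): P₂ = 307×(1/6.16)^(1.3) = 28.89 kPa; T₂ = 256×(1/6.16)^(0.3) = 148.4 K.
Isochoric: P₃ = P₂(T₃/T₂) = 28.89 × (256/148.4) = 49.84 kPa.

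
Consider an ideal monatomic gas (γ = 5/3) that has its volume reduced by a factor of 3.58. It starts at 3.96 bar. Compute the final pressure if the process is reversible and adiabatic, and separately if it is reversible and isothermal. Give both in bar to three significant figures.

adiabatic: 33.2 bar; isothermal: 14.2 bar

Isothermal: P₂ = P₁(V₁/V₂) = 3.96×3.58 = 14.18 bar.
Adiabatic: P₂ = P₁(V₁/V₂)^γ = 3.96×3.58^(5/3) = 33.18 bar.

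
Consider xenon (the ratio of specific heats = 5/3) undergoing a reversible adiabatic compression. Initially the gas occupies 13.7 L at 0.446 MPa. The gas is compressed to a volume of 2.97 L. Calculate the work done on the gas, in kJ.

W ≈ 16.2 kJ

P₂ = P₁(V₁/V₂)^γ = 0.446×(13.7/2.97)^(5/3) = 5.701 MPa.
For a reversible adiabat, W_by_gas = (P₁V₁ − P₂V₂)/(γ−1).
W_by = (446000×0.0137 − 5.701×10^6×0.00297) / (2/3) = -16230 J.
W_on_gas = −W_by = 16230 J.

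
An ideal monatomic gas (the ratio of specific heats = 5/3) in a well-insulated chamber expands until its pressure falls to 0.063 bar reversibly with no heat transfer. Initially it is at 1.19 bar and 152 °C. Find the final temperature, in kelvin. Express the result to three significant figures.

T₂ ≈ 131 K

Along an adiabat T P^((1−γ)/γ) is constant, so T₂ = T₁ (P₂/P₁)^((γ−1)/γ).
T₁ = 152 °C = 425.1 K.
T₂ = 425.1 × (0.063/1.19)^(2/5) = 131.2 K.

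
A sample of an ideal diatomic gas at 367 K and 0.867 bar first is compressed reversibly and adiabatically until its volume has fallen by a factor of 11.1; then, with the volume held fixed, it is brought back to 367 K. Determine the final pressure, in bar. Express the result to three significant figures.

P₃ ≈ 9.62 bar

For a diatomic ideal gas γ = 7/5.
Adiabatic step (PV^γ = const): P₂ = 0.867×11.1^(7/5) = 25.2 bar; T₂ = 367×11.1^(2/5) = 961.2 K.
Isochoric: P₃ = P₂(T₃/T₂) = 25.2 × (367/961.2) = 9.624 bar.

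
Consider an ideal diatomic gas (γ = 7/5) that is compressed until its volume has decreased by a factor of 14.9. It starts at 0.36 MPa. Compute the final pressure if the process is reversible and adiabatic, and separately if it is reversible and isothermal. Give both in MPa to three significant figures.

adiabatic: 15.8 MPa; isothermal: 5.36 MPa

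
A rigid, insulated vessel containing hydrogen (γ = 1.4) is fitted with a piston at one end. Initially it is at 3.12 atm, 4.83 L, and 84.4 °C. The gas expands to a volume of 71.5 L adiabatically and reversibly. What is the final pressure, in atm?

P₂ ≈ 0.0717 atm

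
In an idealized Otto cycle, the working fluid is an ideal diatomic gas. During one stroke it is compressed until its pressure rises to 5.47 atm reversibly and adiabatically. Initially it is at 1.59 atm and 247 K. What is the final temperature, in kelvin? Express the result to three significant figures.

T₂ ≈ 352 K

Adiabatic: T₂/T₁ = (P₂/P₁)^((γ−1)/γ).
For a diatomic ideal gas γ = 7/5, so (γ−1)/γ = 2/7.
T₂ = 247 × (5.47/1.59)^(2/7) = 351.6 K.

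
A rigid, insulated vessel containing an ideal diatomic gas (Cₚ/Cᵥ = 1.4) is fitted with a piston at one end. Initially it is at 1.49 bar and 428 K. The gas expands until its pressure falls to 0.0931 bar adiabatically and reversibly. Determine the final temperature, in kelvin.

T₂ ≈ 194 K

Adiabatic: T₂/T₁ = (P₂/P₁)^((γ−1)/γ).
T₂ = 428 × (0.0931/1.49)^(0.286) = 193.8 K.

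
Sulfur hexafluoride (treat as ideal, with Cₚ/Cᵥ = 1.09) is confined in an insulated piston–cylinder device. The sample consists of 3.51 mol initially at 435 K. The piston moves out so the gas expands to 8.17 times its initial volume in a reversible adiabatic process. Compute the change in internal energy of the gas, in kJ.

ΔU ≈ -24.3 kJ

Adiabatic: T₁V₁^(γ−1) = T₂V₂^(γ−1) ⇒ T₂ = T₁ (V₁/V₂)^(γ−1).
T₂ = 435 × (1/8.17)^(0.09) = 360.1 K.
Q = 0, so ΔU = W_on_gas = nCᵥΔT with Cᵥ = R/(γ−1) = 92.38 J/(mol·K).
ΔU = 3.51 × 92.38 × (360.1 − 435) = -24300 J.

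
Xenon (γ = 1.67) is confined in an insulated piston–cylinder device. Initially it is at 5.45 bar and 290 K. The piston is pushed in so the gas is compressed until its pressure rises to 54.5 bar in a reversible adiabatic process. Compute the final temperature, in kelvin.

T₂ ≈ 730 K

Adiabatic: T₂/T₁ = (P₂/P₁)^((γ−1)/γ).
T₂ = 290 × (54.5/5.45)^(0.401) = 730.5 K.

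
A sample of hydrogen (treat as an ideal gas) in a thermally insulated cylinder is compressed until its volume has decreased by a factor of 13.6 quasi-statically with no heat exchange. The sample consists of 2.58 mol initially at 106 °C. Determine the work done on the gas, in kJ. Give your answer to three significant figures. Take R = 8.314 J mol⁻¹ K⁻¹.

W ≈ 37.4 kJ

Adiabatic: T₁V₁^(γ−1) = T₂V₂^(γ−1) ⇒ T₂ = T₁ (V₁/V₂)^(γ−1).
γ = 7/5 for a diatomic ideal gas, so γ−1 = 2/5.
T₁ = 106 °C = 379.1 K.
T₂ = 379.1 × 13.6^(2/5) = 1077 K.
Q = 0, so ΔU = W_on_gas = nCᵥΔT with Cᵥ = R/(γ−1) = 20.79 J/(mol·K).
ΔU = 2.58 × 20.79 × (1077 − 379.1) = 37420 J.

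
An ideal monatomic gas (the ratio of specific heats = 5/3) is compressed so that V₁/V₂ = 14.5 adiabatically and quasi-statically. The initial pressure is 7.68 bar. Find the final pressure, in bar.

Adiabatic: P₁V₁^γ = P₂V₂^γ ⇒ P₂ = P₁ (V₁/V₂)^γ.
P₂ = 7.68 × 14.5^(5/3) = 662.2 bar.

P₂ ≈ 662 bar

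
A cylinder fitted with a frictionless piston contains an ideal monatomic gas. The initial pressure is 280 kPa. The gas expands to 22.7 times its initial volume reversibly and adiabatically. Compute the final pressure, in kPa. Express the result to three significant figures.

Adiabatic: P₁V₁^γ = P₂V₂^γ ⇒ P₂ = P₁ (V₁/V₂)^γ.
For a monatomic ideal gas γ = 5/3.
P₂ = 280 × (1/22.7)^(5/3) = 1.539 kPa.

P₂ ≈ 1.54 kPa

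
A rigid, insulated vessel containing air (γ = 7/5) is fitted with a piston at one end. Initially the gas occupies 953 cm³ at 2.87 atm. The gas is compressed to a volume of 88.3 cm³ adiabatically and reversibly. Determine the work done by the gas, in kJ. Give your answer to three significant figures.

P₂ = P₁(V₁/V₂)^γ = 2.87×(953/88.3)^(7/5) = 80.22 atm.
For a reversible adiabat, W_by_gas = (P₁V₁ − P₂V₂)/(γ−1).
W_by = (290800×0.000953 − 8.128×10^6×8.83×10^-5) / (2/5) = -1101 J.

W ≈ -1.10 kJ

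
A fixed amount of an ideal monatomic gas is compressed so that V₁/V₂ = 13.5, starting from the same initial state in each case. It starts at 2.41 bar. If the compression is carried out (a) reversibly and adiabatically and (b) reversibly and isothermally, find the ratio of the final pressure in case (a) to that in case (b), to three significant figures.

For a monatomic ideal gas γ = 5/3.
Isothermal: P_b = P₁(V₁/V₂) = 2.41×13.5.
Adiabatic: P_a = P₁(V₁/V₂)^γ = 2.41×13.5^(5/3).
P_a/P_b = (V₁/V₂)^(γ−1) = 13.5^(2/3) = 5.67.

P_adiabatic / P_isothermal ≈ 5.67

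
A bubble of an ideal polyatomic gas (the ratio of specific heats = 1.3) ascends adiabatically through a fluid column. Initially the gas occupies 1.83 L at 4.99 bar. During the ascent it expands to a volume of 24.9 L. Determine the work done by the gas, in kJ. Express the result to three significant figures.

W ≈ 1.65 kJ

P₂ = P₁(V₁/V₂)^γ = 4.99×(1.83/24.9)^(1.3) = 0.1676 bar.
For a reversible adiabat, W_by_gas = (P₁V₁ − P₂V₂)/(γ−1).
W_by = (499000×0.00183 − 16760×0.0249) / (0.3) = 1653 J.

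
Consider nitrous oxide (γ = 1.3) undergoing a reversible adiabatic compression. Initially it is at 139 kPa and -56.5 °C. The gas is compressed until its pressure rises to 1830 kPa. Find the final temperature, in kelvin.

Adiabatic: T₂/T₁ = (P₂/P₁)^((γ−1)/γ).
T₁ = -56.5 °C = 216.6 K.
T₂ = 216.6 × (1830/139)^(0.231) = 392.7 K.

T₂ ≈ 393 K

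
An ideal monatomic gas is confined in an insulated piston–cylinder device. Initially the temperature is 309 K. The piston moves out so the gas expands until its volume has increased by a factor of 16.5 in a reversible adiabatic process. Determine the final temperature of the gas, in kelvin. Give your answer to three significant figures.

T₂ ≈ 47.7 K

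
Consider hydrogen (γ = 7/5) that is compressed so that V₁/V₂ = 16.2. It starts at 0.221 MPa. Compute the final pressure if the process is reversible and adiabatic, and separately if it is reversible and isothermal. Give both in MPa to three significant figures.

adiabatic: 10.9 MPa; isothermal: 3.58 MPa

Isothermal: P₂ = P₁(V₁/V₂) = 0.221×16.2 = 3.58 MPa.
Adiabatic: P₂ = P₁(V₁/V₂)^γ = 0.221×16.2^(7/5) = 10.91 MPa.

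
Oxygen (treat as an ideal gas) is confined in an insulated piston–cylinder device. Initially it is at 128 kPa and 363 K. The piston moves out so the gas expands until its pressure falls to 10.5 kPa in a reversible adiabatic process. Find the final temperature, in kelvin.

T₂ ≈ 178 K

Adiabatic: T₂/T₁ = (P₂/P₁)^((γ−1)/γ).
For a diatomic ideal gas γ = 7/5, so (γ−1)/γ = 2/7.
T₂ = 363 × (10.5/128)^(2/7) = 177.7 K.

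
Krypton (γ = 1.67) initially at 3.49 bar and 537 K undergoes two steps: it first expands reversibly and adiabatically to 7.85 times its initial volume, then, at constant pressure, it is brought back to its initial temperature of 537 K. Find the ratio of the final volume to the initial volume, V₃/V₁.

V₃/V₁ ≈ 31.2

Adiabatic step: V₂/V₁ = 7.85; T₂ = T₁·(1/7.85)^(0.67) = 135 K.
Isobaric step: V₃/V₂ = T₃/T₂ = 537/135.
V₃/V₁ = (V₂/V₁)(V₃/V₂) = 7.85 × (537/135) = 31.22.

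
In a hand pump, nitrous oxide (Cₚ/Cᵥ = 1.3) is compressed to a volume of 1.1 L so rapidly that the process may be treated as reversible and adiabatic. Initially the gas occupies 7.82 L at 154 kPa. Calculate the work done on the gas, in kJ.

P₂ = P₁(V₁/V₂)^γ = 154×(7.82/1.1)^(1.3) = 1972 kPa.
For a reversible adiabat, W_by_gas = (P₁V₁ − P₂V₂)/(γ−1).
W_by = (154000×0.00782 − 1.972×10^6×0.0011) / (0.3) = -3216 J.
W_on_gas = −W_by = 3216 J.

W ≈ 3.22 kJ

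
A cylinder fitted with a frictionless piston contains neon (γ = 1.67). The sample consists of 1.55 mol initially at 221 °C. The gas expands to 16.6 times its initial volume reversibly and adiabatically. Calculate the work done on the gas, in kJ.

W ≈ -8.06 kJ

For a reversible adiabat TV^(γ−1) is constant, so T₂ = T₁ (V₁/V₂)^(γ−1).
T₁ = 221 °C = 494.1 K.
T₂ = 494.1 × (1/16.6)^(0.67) = 75.23 K.
Q = 0, so ΔU = W_on_gas = nCᵥΔT with Cᵥ = R/(γ−1) = 12.41 J/(mol·K).
ΔU = 1.55 × 12.41 × (75.23 − 494.1) = -8057 J.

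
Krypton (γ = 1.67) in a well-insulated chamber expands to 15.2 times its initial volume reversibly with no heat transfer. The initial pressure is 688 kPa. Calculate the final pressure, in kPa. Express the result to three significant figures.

Adiabatic: P₁V₁^γ = P₂V₂^γ ⇒ P₂ = P₁ (V₁/V₂)^γ.
P₂ = 688 × (1/15.2)^(1.67) = 7.31 kPa.

P₂ ≈ 7.31 kPa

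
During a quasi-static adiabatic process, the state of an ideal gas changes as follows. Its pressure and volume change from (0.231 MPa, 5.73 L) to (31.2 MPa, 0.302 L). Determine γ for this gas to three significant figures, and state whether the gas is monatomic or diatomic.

γ ≈ 1.67; monatomic

PV^γ = const ⇒ γ = ln(P₂/P₁) / ln(V₁/V₂).
γ = ln(31.2/0.231) / ln(5.73/0.302) = 1.667.
γ ≈ 1.67 is close to 5/3, so the gas is monatomic.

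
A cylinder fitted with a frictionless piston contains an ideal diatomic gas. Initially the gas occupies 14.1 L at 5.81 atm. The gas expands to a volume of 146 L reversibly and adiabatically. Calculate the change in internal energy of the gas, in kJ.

ΔU ≈ -12.6 kJ

γ = 7/5 for a diatomic ideal gas.
P₂ = P₁(V₁/V₂)^γ = 5.81×(14.1/146)^(7/5) = 0.2203 atm.
For a reversible adiabat, W_by_gas = (P₁V₁ − P₂V₂)/(γ−1).
W_by = (588700×0.0141 − 22320×0.146) / (2/5) = 12600 J.
Q = 0 ⇒ ΔU = −W_by = -12600 J.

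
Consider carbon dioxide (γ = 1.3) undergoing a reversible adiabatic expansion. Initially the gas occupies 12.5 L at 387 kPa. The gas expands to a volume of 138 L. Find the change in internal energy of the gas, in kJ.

P₂ = P₁(V₁/V₂)^γ = 387×(12.5/138)^(1.3) = 17.05 kPa.
For a reversible adiabat, W_by_gas = (P₁V₁ − P₂V₂)/(γ−1).
W_by = (387000×0.0125 − 17050×0.138) / (0.3) = 8280 J.
Q = 0 ⇒ ΔU = −W_by = -8280 J.

ΔU ≈ -8.28 kJ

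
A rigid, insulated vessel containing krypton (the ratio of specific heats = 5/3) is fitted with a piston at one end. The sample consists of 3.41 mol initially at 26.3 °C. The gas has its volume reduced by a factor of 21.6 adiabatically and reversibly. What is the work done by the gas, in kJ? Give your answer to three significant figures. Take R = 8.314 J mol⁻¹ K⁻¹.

For a reversible adiabat TV^(γ−1) is constant, so T₂ = T₁ (V₁/V₂)^(γ−1).
T₁ = 26.3 °C = 299.4 K.
T₂ = 299.4 × 21.6^(2/3) = 2323 K.
Q = 0, so ΔU = W_on_gas = nCᵥΔT with Cᵥ = R/(γ−1) = 12.47 J/(mol·K).
ΔU = 3.41 × 12.47 × (2323 − 299.4) = 86030 J.
Work done by the gas = −ΔU = -86030 J.

W ≈ -86.0 kJ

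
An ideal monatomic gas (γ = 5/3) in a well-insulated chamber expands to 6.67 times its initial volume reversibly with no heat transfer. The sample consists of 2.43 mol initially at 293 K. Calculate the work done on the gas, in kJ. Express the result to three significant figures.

Adiabatic: T₁V₁^(γ−1) = T₂V₂^(γ−1) ⇒ T₂ = T₁ (V₁/V₂)^(γ−1).
T₂ = 293 × (1/6.67)^(2/3) = 82.69 K.
Q = 0, so ΔU = W_on_gas = nCᵥΔT with Cᵥ = R/(γ−1) = 12.47 J/(mol·K).
ΔU = 2.43 × 12.47 × (82.69 − 293) = -6373 J.

W ≈ -6.37 kJ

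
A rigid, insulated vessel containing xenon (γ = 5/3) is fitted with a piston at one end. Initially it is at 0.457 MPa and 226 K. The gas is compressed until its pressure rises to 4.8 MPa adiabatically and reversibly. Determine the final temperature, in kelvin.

Adiabatic: T₂/T₁ = (P₂/P₁)^((γ−1)/γ).
T₂ = 226 × (4.8/0.457)^(2/5) = 578.9 K.

T₂ ≈ 579 K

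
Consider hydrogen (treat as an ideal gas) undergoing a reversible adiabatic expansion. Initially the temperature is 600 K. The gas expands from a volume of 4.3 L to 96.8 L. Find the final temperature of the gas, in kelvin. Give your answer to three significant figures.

T₂ ≈ 173 K

Adiabatic: T₁V₁^(γ−1) = T₂V₂^(γ−1) ⇒ T₂ = T₁ (V₁/V₂)^(γ−1).
For a diatomic ideal gas γ = 7/5, so γ−1 = 2/5.
T₂ = 600 × (4.3/96.8)^(2/5) = 172.7 K.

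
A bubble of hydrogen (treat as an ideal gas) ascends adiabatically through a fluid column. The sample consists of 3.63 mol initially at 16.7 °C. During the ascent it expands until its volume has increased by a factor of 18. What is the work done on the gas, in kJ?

W ≈ -15.0 kJ

For a reversible adiabat TV^(γ−1) is constant, so T₂ = T₁ (V₁/V₂)^(γ−1).
γ = 7/5 for a diatomic ideal gas, so γ−1 = 2/5.
T₁ = 16.7 °C = 289.8 K.
T₂ = 289.8 × (1/18)^(2/5) = 91.21 K.
Q = 0, so ΔU = W_on_gas = nCᵥΔT with Cᵥ = R/(γ−1) = 20.79 J/(mol·K).
ΔU = 3.63 × 20.79 × (91.21 − 289.8) = -14990 J.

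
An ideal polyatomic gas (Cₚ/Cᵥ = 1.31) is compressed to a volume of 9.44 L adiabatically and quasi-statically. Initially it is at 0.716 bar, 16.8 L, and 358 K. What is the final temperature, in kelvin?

T₂ ≈ 428 K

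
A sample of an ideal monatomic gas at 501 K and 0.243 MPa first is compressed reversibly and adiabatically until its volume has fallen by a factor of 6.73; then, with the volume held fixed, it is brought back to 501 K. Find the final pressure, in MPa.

For a monatomic ideal gas γ = 5/3.
Adiabatic step (PV^γ = const): P₂ = 0.243×6.73^(5/3) = 5.83 MPa; T₂ = 501×6.73^(2/3) = 1786 K.
Isochoric: P₃ = P₂(T₃/T₂) = 5.83 × (501/1786) = 1.635 MPa.

P₃ ≈ 1.64 MPa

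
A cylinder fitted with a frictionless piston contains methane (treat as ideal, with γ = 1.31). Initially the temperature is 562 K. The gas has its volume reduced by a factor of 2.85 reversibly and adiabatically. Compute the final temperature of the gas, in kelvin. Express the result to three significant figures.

For a reversible adiabat TV^(γ−1) is constant, so T₂ = T₁ (V₁/V₂)^(γ−1).
T₂ = 562 × 2.85^(0.31) = 777.6 K.

T₂ ≈ 778 K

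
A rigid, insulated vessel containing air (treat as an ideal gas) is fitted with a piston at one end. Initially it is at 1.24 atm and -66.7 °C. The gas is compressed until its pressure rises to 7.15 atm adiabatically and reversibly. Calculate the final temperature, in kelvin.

Adiabatic: T₂/T₁ = (P₂/P₁)^((γ−1)/γ).
For a diatomic ideal gas γ = 7/5, so (γ−1)/γ = 2/7.
T₁ = -66.7 °C = 206.4 K.
T₂ = 206.4 × (7.15/1.24)^(2/7) = 340.6 K.

T₂ ≈ 341 K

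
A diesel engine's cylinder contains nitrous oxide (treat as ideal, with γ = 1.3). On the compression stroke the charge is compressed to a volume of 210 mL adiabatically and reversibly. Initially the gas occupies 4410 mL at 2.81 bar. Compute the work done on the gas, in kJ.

P₂ = P₁(V₁/V₂)^γ = 2.81×(4410/210)^(1.3) = 147.1 bar.
For a reversible adiabat, W_by_gas = (P₁V₁ − P₂V₂)/(γ−1).
W_by = (281000×0.00441 − 1.471×10^7×0.00021) / (0.3) = -6166 J.
W_on_gas = −W_by = 6166 J.

W ≈ 6.17 kJ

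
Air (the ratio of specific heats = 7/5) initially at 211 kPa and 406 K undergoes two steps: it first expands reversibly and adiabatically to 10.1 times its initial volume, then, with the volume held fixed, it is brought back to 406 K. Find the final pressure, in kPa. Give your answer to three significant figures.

P₃ ≈ 20.9 kPa

Adiabatic step (PV^γ = const): P₂ = 211×(1/10.1)^(7/5) = 8.284 kPa; T₂ = 406×(1/10.1)^(2/5) = 161 K.
Isochoric: P₃ = P₂(T₃/T₂) = 8.284 × (406/161) = 20.89 kPa.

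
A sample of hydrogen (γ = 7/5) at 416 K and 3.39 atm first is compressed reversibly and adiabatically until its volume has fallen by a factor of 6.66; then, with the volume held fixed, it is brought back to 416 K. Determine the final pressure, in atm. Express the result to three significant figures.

P₃ ≈ 22.6 atm

Adiabatic step (PV^γ = const): P₂ = 3.39×6.66^(7/5) = 48.2 atm; T₂ = 416×6.66^(2/5) = 888.1 K.
Isochoric: P₃ = P₂(T₃/T₂) = 48.2 × (416/888.1) = 22.58 atm.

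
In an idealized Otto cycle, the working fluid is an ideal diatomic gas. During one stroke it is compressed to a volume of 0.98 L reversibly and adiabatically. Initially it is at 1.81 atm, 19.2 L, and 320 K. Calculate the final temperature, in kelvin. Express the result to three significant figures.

T₂ ≈ 1050 K

Adiabatic: T₁V₁^(γ−1) = T₂V₂^(γ−1) ⇒ T₂ = T₁ (V₁/V₂)^(γ−1).
γ = 7/5 for a diatomic ideal gas.
T₂ = 320 × (19.2/0.98)^(2/5) = 1052 K.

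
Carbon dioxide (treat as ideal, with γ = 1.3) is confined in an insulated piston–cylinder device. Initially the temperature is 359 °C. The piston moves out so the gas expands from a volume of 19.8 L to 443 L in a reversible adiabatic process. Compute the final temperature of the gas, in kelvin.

T₂ ≈ 249 K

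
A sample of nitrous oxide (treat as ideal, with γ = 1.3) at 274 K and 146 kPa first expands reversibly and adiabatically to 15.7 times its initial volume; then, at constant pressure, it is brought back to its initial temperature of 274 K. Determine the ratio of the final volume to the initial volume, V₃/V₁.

Adiabatic step: V₂/V₁ = 15.7; T₂ = T₁·(1/15.7)^(0.3) = 119.9 K.
Isobaric step: V₃/V₂ = T₃/T₂ = 274/119.9.
V₃/V₁ = (V₂/V₁)(V₃/V₂) = 15.7 × (274/119.9) = 35.86.

V₃/V₁ ≈ 35.9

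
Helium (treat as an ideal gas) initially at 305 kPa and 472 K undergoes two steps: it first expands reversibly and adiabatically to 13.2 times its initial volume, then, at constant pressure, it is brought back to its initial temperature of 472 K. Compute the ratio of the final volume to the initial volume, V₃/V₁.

For a monatomic ideal gas γ = 5/3.
Adiabatic step: V₂/V₁ = 13.2; T₂ = T₁·(1/13.2)^(2/3) = 84.51 K.
Isobaric step: V₃/V₂ = T₃/T₂ = 472/84.51.
V₃/V₁ = (V₂/V₁)(V₃/V₂) = 13.2 × (472/84.51) = 73.73.

V₃/V₁ ≈ 73.7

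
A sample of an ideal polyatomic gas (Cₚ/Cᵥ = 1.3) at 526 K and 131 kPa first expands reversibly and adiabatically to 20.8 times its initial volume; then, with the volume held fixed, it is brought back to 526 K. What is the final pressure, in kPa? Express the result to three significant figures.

P₃ ≈ 6.30 kPa

Adiabatic step (PV^γ = const): P₂ = 131×(1/20.8)^(1.3) = 2.534 kPa; T₂ = 526×(1/20.8)^(0.3) = 211.6 K.
Isochoric: P₃ = P₂(T₃/T₂) = 2.534 × (526/211.6) = 6.298 kPa.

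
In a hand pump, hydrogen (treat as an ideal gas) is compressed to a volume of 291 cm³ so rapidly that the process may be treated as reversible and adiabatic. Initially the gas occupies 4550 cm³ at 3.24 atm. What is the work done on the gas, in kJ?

W ≈ 7.48 kJ

γ = 7/5 for a diatomic ideal gas.
P₂ = P₁(V₁/V₂)^γ = 3.24×(4550/291)^(7/5) = 152.2 atm.
For a reversible adiabat, W_by_gas = (P₁V₁ − P₂V₂)/(γ−1).
W_by = (328300×0.00455 − 1.542×10^7×0.000291) / (2/5) = -7482 J.
W_on_gas = −W_by = 7482 J.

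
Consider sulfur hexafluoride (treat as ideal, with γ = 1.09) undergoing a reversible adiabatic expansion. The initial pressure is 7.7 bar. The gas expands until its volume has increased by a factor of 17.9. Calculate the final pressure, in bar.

P₂ ≈ 0.332 bar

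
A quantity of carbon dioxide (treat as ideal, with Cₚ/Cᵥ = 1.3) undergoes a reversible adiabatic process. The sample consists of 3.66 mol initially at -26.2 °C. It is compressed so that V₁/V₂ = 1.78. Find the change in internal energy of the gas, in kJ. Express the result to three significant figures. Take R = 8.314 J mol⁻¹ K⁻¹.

ΔU ≈ 4.73 kJ

For a reversible adiabat TV^(γ−1) is constant, so T₂ = T₁ (V₁/V₂)^(γ−1).
T₁ = -26.2 °C = 246.9 K.
T₂ = 246.9 × 1.78^(0.3) = 293.6 K.
Q = 0, so ΔU = W_on_gas = nCᵥΔT with Cᵥ = R/(γ−1) = 27.71 J/(mol·K).
ΔU = 3.66 × 27.71 × (293.6 − 246.9) = 4730 J.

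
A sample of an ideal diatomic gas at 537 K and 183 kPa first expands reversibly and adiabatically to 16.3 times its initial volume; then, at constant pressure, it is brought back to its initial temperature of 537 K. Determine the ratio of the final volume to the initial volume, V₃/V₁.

For a diatomic ideal gas γ = 7/5.
Adiabatic step: V₂/V₁ = 16.3; T₂ = T₁·(1/16.3)^(2/5) = 175.8 K.
Isobaric step: V₃/V₂ = T₃/T₂ = 537/175.8.
V₃/V₁ = (V₂/V₁)(V₃/V₂) = 16.3 × (537/175.8) = 49.78.

V₃/V₁ ≈ 49.8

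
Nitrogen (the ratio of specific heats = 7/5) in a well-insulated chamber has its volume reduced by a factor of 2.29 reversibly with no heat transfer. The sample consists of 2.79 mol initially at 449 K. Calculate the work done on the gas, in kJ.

For a reversible adiabat TV^(γ−1) is constant, so T₂ = T₁ (V₁/V₂)^(γ−1).
T₂ = 449 × 2.29^(2/5) = 625.4 K.
Q = 0, so ΔU = W_on_gas = nCᵥΔT with Cᵥ = R/(γ−1) = 20.79 J/(mol·K).
ΔU = 2.79 × 20.79 × (625.4 − 449) = 10230 J.

W ≈ 10.2 kJ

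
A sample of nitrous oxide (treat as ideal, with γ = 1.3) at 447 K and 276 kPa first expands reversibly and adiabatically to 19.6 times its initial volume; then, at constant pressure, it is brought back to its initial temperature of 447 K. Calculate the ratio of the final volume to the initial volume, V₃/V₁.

Adiabatic step: V₂/V₁ = 19.6; T₂ = T₁·(1/19.6)^(0.3) = 183.1 K.
Isobaric step: V₃/V₂ = T₃/T₂ = 447/183.1.
V₃/V₁ = (V₂/V₁)(V₃/V₂) = 19.6 × (447/183.1) = 47.86.

V₃/V₁ ≈ 47.9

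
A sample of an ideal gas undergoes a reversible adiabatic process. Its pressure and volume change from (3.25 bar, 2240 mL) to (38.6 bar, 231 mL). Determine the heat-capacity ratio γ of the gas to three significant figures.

PV^γ = const ⇒ γ = ln(P₂/P₁) / ln(V₁/V₂).
γ = ln(38.6/3.25) / ln(2240/231) = 1.089.

γ ≈ 1.09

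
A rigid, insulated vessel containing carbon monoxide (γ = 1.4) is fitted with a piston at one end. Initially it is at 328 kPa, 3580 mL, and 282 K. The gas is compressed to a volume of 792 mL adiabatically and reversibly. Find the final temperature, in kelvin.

Adiabatic: T₁V₁^(γ−1) = T₂V₂^(γ−1) ⇒ T₂ = T₁ (V₁/V₂)^(γ−1).
T₂ = 282 × (3580/792)^(0.4) = 515.6 K.

T₂ ≈ 516 K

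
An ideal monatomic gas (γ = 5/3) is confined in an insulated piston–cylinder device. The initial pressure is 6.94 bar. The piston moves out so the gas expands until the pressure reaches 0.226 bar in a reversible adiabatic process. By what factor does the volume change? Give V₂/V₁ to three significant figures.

V₂/V₁ ≈ 7.80

From PV^γ = const, V₂/V₁ = (P₁/P₂)^(1/γ).
V₂/V₁ = (6.94/0.226)^(3/5) = 7.805.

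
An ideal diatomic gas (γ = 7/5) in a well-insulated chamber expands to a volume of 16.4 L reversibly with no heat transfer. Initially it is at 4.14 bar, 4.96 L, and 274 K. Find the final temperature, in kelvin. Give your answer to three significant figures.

Adiabatic: T₁V₁^(γ−1) = T₂V₂^(γ−1) ⇒ T₂ = T₁ (V₁/V₂)^(γ−1).
T₂ = 274 × (4.96/16.4)^(2/5) = 169.8 K.

T₂ ≈ 170 K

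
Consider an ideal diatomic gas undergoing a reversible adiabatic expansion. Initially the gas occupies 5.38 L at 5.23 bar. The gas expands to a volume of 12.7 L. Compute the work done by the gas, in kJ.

γ = 7/5 for a diatomic ideal gas.
P₂ = P₁(V₁/V₂)^γ = 5.23×(5.38/12.7)^(7/5) = 1.571 bar.
For a reversible adiabat, W_by_gas = (P₁V₁ − P₂V₂)/(γ−1).
W_by = (523000×0.00538 − 157100×0.0127) / (2/5) = 2045 J.

W ≈ 2.05 kJ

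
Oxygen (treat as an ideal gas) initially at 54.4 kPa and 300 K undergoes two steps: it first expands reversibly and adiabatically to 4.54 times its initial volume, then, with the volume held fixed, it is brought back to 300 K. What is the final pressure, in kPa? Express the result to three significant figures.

P₃ ≈ 12.0 kPa

For a diatomic ideal gas γ = 7/5.
Adiabatic step (PV^γ = const): P₂ = 54.4×(1/4.54)^(7/5) = 6.542 kPa; T₂ = 300×(1/4.54)^(2/5) = 163.8 K.
Isochoric: P₃ = P₂(T₃/T₂) = 6.542 × (300/163.8) = 11.98 kPa.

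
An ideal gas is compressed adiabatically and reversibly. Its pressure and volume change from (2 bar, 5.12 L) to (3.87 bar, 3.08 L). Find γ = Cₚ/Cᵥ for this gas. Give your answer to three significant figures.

γ ≈ 1.30

PV^γ = const ⇒ γ = ln(P₂/P₁) / ln(V₁/V₂).
γ = ln(3.87/2) / ln(5.12/3.08) = 1.299.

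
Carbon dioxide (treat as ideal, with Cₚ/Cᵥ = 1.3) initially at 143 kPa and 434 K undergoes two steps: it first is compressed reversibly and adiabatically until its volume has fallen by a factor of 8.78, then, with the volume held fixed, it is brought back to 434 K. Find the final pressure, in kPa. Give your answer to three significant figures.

P₃ ≈ 1260 kPa

Adiabatic step (PV^γ = const): P₂ = 143×8.78^(1.3) = 2409 kPa; T₂ = 434×8.78^(0.3) = 832.8 K.
Isochoric: P₃ = P₂(T₃/T₂) = 2409 × (434/832.8) = 1256 kPa.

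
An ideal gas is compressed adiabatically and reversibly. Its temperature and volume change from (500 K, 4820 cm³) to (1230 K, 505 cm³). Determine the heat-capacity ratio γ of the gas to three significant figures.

TV^(γ−1) = const ⇒ γ − 1 = ln(T₂/T₁) / ln(V₁/V₂).
γ = 1 + ln(1230/500) / ln(4820/505) = 1.399.

γ ≈ 1.40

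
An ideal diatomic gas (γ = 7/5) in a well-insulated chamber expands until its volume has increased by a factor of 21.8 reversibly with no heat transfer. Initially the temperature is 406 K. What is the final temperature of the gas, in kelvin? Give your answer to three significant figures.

T₂ ≈ 118 K

Adiabatic: T₁V₁^(γ−1) = T₂V₂^(γ−1) ⇒ T₂ = T₁ (V₁/V₂)^(γ−1).
T₂ = 406 × (1/21.8)^(2/5) = 118.3 K.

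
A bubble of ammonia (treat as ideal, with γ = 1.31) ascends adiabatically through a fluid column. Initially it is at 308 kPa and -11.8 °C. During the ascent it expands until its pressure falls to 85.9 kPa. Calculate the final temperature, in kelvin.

Adiabatic: T₂/T₁ = (P₂/P₁)^((γ−1)/γ).
T₁ = -11.8 °C = 261.3 K.
T₂ = 261.3 × (85.9/308)^(0.237) = 193.2 K.

T₂ ≈ 193 K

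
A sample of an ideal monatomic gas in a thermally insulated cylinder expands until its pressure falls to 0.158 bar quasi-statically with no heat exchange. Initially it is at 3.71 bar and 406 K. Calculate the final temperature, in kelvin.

T₂ ≈ 115 K

Adiabatic: T₂/T₁ = (P₂/P₁)^((γ−1)/γ).
For a monatomic ideal gas γ = 5/3, so (γ−1)/γ = 2/5.
T₂ = 406 × (0.158/3.71)^(2/5) = 114.9 K.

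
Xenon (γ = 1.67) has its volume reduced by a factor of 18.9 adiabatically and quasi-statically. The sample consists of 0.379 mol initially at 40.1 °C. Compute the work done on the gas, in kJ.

For a reversible adiabat TV^(γ−1) is constant, so T₂ = T₁ (V₁/V₂)^(γ−1).
T₁ = 40.1 °C = 313.2 K.
T₂ = 313.2 × 18.9^(0.67) = 2245 K.
Q = 0, so ΔU = W_on_gas = nCᵥΔT with Cᵥ = R/(γ−1) = 12.41 J/(mol·K).
ΔU = 0.379 × 12.41 × (2245 − 313.2) = 9083 J.

W ≈ 9.08 kJ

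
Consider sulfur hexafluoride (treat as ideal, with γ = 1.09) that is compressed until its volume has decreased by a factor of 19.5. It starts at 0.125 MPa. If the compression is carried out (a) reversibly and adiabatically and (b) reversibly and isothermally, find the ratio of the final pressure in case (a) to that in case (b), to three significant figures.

Isothermal: P_b = P₁(V₁/V₂) = 0.125×19.5.
Adiabatic: P_a = P₁(V₁/V₂)^γ = 0.125×19.5^(1.09).
P_a/P_b = (V₁/V₂)^(γ−1) = 19.5^(0.09) = 1.306.

P_adiabatic / P_isothermal ≈ 1.31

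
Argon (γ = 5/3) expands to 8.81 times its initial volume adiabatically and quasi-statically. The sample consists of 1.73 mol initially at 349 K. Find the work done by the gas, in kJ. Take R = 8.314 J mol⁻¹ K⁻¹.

W ≈ 5.76 kJ

For a reversible adiabat TV^(γ−1) is constant, so T₂ = T₁ (V₁/V₂)^(γ−1).
T₂ = 349 × (1/8.81)^(2/3) = 81.82 K.
Q = 0, so ΔU = W_on_gas = nCᵥΔT with Cᵥ = R/(γ−1) = 12.47 J/(mol·K).
ΔU = 1.73 × 12.47 × (81.82 − 349) = -5764 J.
Work done by the gas = −ΔU = 5764 J.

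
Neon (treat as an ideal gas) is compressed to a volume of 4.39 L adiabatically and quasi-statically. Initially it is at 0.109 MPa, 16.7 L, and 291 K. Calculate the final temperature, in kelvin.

T₂ ≈ 709 K

For a reversible adiabat TV^(γ−1) is constant, so T₂ = T₁ (V₁/V₂)^(γ−1).
γ = 5/3 for a monatomic ideal gas.
T₂ = 291 × (16.7/4.39)^(2/3) = 709.1 K.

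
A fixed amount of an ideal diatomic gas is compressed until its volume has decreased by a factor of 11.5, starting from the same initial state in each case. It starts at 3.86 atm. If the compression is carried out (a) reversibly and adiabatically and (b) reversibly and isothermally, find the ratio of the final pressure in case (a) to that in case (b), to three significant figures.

For a diatomic ideal gas γ = 7/5.
Isothermal: P_b = P₁(V₁/V₂) = 3.86×11.5.
Adiabatic: P_a = P₁(V₁/V₂)^γ = 3.86×11.5^(7/5).
P_a/P_b = (V₁/V₂)^(γ−1) = 11.5^(2/5) = 2.656.

P_adiabatic / P_isothermal ≈ 2.66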